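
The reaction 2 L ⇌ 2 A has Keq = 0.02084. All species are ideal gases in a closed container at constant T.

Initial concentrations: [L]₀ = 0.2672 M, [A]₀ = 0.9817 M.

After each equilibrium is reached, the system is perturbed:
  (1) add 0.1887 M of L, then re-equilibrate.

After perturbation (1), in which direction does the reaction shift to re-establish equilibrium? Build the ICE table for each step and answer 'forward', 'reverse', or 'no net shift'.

Direction: forward

Q₀ = 13.5 vs Keq = 0.02084 ⇒ Q>K, reverse
Step 1:
                  L         A
  Initial    0.2672    0.9817
  Change     0.8242   -0.8242
  Equil       1.091    0.1575
  solve Keq expr → x = -0.4121; check Q = 0.02084
Then add 0.1887 M of L.
Step 2:
                  L         A
  Initial      1.28    0.1575
  Change    -0.0238    0.0238
  Equil       1.256    0.1814
  solve Keq expr → x = 0.0119; check Q = 0.02084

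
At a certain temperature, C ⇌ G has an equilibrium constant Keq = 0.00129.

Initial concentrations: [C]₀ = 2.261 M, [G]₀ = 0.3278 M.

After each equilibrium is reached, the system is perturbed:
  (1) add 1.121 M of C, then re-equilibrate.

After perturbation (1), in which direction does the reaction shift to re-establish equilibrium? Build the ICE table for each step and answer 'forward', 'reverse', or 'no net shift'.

Q₀ = 0.145 vs Keq = 0.00129 ⇒ Q>K, reverse
Step 1:
                  C         G
  Initial     2.261    0.3278
  Change     0.3245   -0.3245
  Equil       2.585  0.003335
  solve Keq expr → x = -0.3245; check Q = 0.00129
Then add 1.121 M of C.
Step 2:
                  C         G
  Initial     3.706  0.003335
  Change  -0.001444  0.001444
  Equil       3.705  0.004779
  solve Keq expr → x = 0.001444; check Q = 0.00129

Direction: forward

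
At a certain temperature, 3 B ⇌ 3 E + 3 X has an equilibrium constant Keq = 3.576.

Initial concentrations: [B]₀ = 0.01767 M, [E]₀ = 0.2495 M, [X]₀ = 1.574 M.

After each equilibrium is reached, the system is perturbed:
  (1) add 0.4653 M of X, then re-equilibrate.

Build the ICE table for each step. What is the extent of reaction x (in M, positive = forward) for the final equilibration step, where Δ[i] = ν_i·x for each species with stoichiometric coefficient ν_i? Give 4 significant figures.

x = -0.005928 M

Q₀ = 1.0978e+04 vs Keq = 3.576 ⇒ Q>K, reverse
Step 1:
                    B           E           X
  Initial     0.01767      0.2495       1.574
  Change       0.1129     -0.1129     -0.1129
  Equil        0.1305      0.1366       1.461
  solve Keq expr → x = -0.03762; check Q = 3.576
Then add 0.4653 M of X.
Step 2:
                    B           E           X
  Initial      0.1305      0.1366       1.926
  Change      0.01779    -0.01779    -0.01779
  Equil        0.1483      0.1188       1.909
  solve Keq expr → x = -0.005928; check Q = 3.576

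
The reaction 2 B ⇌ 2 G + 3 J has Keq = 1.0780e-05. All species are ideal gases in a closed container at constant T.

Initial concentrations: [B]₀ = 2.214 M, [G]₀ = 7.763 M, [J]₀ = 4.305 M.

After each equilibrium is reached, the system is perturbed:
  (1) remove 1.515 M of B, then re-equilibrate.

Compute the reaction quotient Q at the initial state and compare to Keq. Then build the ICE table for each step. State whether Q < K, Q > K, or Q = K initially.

Q₀ = 980.9; Q > K (proceeds reverse)

Q₀ = 980.9 vs Keq = 1.0780e-05 ⇒ Q>K, reverse
Step 1:
                    B           G           J
  init          2.214       7.763       4.305
  Δ             2.855      -2.855      -4.282
  eq            5.069       4.908     0.02257
  solve Keq expr → x = -1.427; check Q = 1.0780e-05
Then remove 1.515 M of B.
Step 2:
                    B           G           J
  init          3.554       4.908     0.02257
  Δ           0.00316    -0.00316   -0.004739
  eq            3.557       4.905     0.01783
  solve Keq expr → x = -0.00158; check Q = 1.0780e-05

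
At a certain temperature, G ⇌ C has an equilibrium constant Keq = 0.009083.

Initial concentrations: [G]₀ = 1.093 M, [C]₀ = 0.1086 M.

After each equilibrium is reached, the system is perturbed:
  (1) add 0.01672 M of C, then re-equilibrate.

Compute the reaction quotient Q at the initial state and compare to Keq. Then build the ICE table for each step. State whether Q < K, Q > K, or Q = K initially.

Q₀ = 0.09936; Q > K (proceeds reverse)

Q₀ = 0.09936 vs Keq = 0.009083 ⇒ Q>K, reverse
Step 1:
                    G           C
  I             1.093      0.1086
  C           0.09778    -0.09778
  E             1.191     0.01082
  solve Keq expr → x = -0.09778; check Q = 0.009083
Then add 0.01672 M of C.
Step 2:
                    G           C
  I             1.191     0.02754
  C           0.01657    -0.01657
  E             1.207     0.01097
  solve Keq expr → x = -0.01657; check Q = 0.009083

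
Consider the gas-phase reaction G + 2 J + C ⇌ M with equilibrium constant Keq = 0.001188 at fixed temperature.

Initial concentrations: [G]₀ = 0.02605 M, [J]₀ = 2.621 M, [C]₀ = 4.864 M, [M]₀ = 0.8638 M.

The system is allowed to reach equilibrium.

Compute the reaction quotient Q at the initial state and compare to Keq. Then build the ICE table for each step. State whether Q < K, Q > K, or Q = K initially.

Q₀ = 0.9924; Q > K (proceeds reverse)

Q₀ = 0.9924 vs Keq = 0.001188 ⇒ Q>K, reverse
Step 1:
                   G          J          C          M
  init       0.02605      2.621      4.864     0.8638
  Δ           0.7713      1.543     0.7713    -0.7713
  eq          0.7973      4.164      5.635    0.09253
  solve Keq expr → x = -0.7713; check Q = 0.001188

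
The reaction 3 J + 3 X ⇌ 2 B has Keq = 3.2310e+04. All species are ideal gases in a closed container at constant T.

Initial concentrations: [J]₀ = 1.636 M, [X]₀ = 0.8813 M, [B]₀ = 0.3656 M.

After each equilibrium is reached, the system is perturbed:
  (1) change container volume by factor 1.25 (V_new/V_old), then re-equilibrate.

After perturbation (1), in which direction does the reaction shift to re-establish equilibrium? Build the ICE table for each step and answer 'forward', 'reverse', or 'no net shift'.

Direction: reverse

Q₀ = 0.0446 vs Keq = 3.2310e+04 ⇒ Q<K, forward
Step 1:
                    J           X           B
  I             1.636      0.8813      0.3656
  C           -0.8436     -0.8436      0.5624
  E            0.7924      0.0377       0.928
  solve Keq expr → x = 0.2812; check Q = 3.2310e+04
Then change container volume by factor 1.25 (V_new/V_old).
Step 2:
                    J           X           B
  I            0.6339     0.03016      0.7424
  C          0.009613    0.009613   -0.006409
  E            0.6435     0.03977       0.736
  solve Keq expr → x = -0.003204; check Q = 3.2310e+04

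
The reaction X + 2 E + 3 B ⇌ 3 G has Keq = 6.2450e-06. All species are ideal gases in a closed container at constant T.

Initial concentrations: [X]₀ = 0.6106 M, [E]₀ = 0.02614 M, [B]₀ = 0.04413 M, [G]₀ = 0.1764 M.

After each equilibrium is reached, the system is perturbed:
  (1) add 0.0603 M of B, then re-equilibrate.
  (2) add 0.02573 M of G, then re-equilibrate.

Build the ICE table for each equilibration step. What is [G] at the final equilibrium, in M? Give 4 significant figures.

Q₀ = 1.5308e+05 vs Keq = 6.2450e-06 ⇒ Q>K, reverse
Step 1:
                    X           E           B           G
  Initial      0.6106     0.02614     0.04413      0.1764
  Change      0.05848       0.117      0.1754     -0.1754
  Equil        0.6691      0.1431      0.2196  9.6748e-04
  solve Keq expr → x = -0.05848; check Q = 6.2450e-06
Then add 0.0603 M of B.
Step 2:
                    X           E           B           G
  Initial      0.6691      0.1431      0.2799  9.6748e-04
  Change  -8.7828e-05 -1.7566e-04 -2.6348e-04  2.6348e-04
  Equil         0.669      0.1429      0.2796    0.001231
  solve Keq expr → x = 8.7828e-05; check Q = 6.2450e-06
Then add 0.02573 M of G.
Step 3:
                    X           E           B           G
  Initial       0.669      0.1429      0.2796     0.02696
  Change     0.008502       0.017     0.02551    -0.02551
  Equil        0.6775      0.1599      0.3051    0.001454
  solve Keq expr → x = -0.008502; check Q = 6.2450e-06

[G]_eq = 0.001454 M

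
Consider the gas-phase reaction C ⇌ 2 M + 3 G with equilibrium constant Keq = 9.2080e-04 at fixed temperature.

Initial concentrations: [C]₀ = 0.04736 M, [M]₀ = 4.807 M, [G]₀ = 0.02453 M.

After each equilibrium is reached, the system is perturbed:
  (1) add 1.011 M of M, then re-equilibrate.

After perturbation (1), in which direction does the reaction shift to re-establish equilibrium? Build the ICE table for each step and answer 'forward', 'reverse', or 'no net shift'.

Direction: reverse

Q₀ = 0.007202 vs Keq = 9.2080e-04 ⇒ Q>K, reverse
Step 1:
                    C           M           G
  init        0.04736       4.807     0.02453
  Δ          0.003942   -0.007883    -0.01182
  eq           0.0513       4.799     0.01271
  solve Keq expr → x = -0.003942; check Q = 9.2080e-04
Then add 1.011 M of M.
Step 2:
                    C           M           G
  init         0.0513        5.81     0.01271
  Δ        4.9441e-04 -9.8882e-04   -0.001483
  eq           0.0518       5.809     0.01122
  solve Keq expr → x = -4.9441e-04; check Q = 9.2080e-04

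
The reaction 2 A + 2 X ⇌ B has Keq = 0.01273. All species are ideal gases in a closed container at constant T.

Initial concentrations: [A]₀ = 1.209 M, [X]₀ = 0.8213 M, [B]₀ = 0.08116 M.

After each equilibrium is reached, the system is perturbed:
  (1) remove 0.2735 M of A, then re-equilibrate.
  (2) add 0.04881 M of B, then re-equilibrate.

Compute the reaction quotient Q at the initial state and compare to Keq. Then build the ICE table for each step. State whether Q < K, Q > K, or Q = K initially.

Q₀ = 0.08232; Q > K (proceeds reverse)

Q₀ = 0.08232 vs Keq = 0.01273 ⇒ Q>K, reverse
Step 1:
                   A          X          B
  init         1.209     0.8213    0.08116
  Δ           0.1222     0.1222   -0.06108
  eq           1.331     0.9435    0.02008
  solve Keq expr → x = -0.06108; check Q = 0.01273
Then remove 0.2735 M of A.
Step 2:
                   A          X          B
  init         1.058     0.9435    0.02008
  Δ          0.01341    0.01341  -0.006707
  eq           1.071     0.9569    0.01337
  solve Keq expr → x = -0.006707; check Q = 0.01273
Then add 0.04881 M of B.
Step 3:
                   A          X          B
  init         1.071     0.9569    0.06218
  Δ          0.08714    0.08714   -0.04357
  eq           1.158      1.044    0.01861
  solve Keq expr → x = -0.04357; check Q = 0.01273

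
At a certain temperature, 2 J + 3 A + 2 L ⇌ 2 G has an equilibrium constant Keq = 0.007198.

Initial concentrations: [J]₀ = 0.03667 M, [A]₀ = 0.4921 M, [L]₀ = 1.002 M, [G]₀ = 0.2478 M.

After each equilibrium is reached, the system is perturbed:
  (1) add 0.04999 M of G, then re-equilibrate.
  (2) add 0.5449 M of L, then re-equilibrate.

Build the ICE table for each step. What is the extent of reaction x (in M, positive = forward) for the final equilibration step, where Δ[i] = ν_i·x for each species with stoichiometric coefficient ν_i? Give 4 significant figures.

Q₀ = 381.7 vs Keq = 0.007198 ⇒ Q>K, reverse
Step 1:
                    J           A           L           G
  init        0.03667      0.4921       1.002      0.2478
  Δ            0.2269      0.3404      0.2269     -0.2269
  eq           0.2636      0.8325       1.229     0.02088
  solve Keq expr → x = -0.1135; check Q = 0.007198
Then add 0.04999 M of G.
Step 2:
                    J           A           L           G
  init         0.2636      0.8325       1.229     0.07087
  Δ            0.0428     0.06419      0.0428     -0.0428
  eq           0.3064      0.8967       1.272     0.02807
  solve Keq expr → x = -0.0214; check Q = 0.007198
Then add 0.5449 M of L.
Step 3:
                    J           A           L           G
  init         0.3064      0.8967       1.817     0.02807
  Δ         -0.009631    -0.01445   -0.009631    0.009631
  eq           0.2968      0.8822       1.807      0.0377
  solve Keq expr → x = 0.004815; check Q = 0.007198

x = 0.004815 M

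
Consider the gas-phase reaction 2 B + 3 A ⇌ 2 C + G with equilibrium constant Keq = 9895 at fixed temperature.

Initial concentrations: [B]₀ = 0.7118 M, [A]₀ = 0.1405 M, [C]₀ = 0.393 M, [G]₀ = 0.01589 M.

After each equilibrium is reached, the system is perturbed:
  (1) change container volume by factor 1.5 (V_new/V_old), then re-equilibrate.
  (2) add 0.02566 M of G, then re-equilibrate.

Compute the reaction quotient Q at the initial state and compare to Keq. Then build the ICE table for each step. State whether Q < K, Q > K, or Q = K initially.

Q₀ = 1.746 vs Keq = 9895 ⇒ Q<K, forward
Step 1:
                    B           A           C           G
  Initial      0.7118      0.1405       0.393     0.01589
  Change     -0.08368     -0.1255     0.08368     0.04184
  Equil        0.6281     0.01498      0.4767     0.05773
  solve Keq expr → x = 0.04184; check Q = 9895
Then change container volume by factor 1.5 (V_new/V_old).
Step 2:
                    B           A           C           G
  Initial      0.4187    0.009985      0.3178     0.03849
  Change     0.001931    0.002897   -0.001931 -9.6554e-04
  Equil        0.4207     0.01288      0.3159     0.03752
  solve Keq expr → x = -9.6554e-04; check Q = 9895
Then add 0.02566 M of G.
Step 3:
                    B           A           C           G
  Initial      0.4207     0.01288      0.3159     0.06318
  Change      0.00153    0.002295    -0.00153 -7.6514e-04
  Equil        0.4222     0.01518      0.3143     0.06242
  solve Keq expr → x = -7.6514e-04; check Q = 9895

Q₀ = 1.746; Q < K (proceeds forward)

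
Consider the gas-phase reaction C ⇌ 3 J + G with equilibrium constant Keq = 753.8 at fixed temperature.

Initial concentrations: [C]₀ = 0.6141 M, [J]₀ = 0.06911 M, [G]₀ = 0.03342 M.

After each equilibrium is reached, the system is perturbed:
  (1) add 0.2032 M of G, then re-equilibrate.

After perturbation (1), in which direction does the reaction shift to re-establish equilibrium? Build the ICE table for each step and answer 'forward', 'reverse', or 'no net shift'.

Q₀ = 1.7963e-05 vs Keq = 753.8 ⇒ Q<K, forward
Step 1:
                    C           J           G
  init         0.6141     0.06911     0.03342
  Δ           -0.6083       1.825      0.6083
  eq         0.005785       1.894      0.6417
  solve Keq expr → x = 0.6083; check Q = 753.8
Then add 0.2032 M of G.
Step 2:
                    C           J           G
  init       0.005785       1.894      0.8449
  Δ          0.001753   -0.005258   -0.001753
  eq         0.007537       1.889      0.8432
  solve Keq expr → x = -0.001753; check Q = 753.8

Direction: reverse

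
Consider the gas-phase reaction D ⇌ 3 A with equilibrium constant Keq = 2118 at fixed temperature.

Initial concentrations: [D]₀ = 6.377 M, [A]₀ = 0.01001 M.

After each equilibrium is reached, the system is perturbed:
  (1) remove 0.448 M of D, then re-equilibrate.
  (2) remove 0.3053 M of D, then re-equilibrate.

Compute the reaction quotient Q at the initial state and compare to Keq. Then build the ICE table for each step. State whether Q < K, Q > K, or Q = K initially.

Q₀ = 1.5728e-07 vs Keq = 2118 ⇒ Q<K, forward
Step 1:
                    D           A
  Initial       6.377     0.01001
  Change       -4.887       14.66
  Equil          1.49       14.67
  solve Keq expr → x = 4.887; check Q = 2118
Then remove 0.448 M of D.
Step 2:
                    D           A
  Initial       1.042       14.67
  Change       0.2395     -0.7186
  Equil         1.282       13.95
  solve Keq expr → x = -0.2395; check Q = 2118
Then remove 0.3053 M of D.
Step 3:
                    D           A
  Initial      0.9767       13.95
  Change       0.1699     -0.5096
  Equil         1.147       13.44
  solve Keq expr → x = -0.1699; check Q = 2118

Q₀ = 1.5728e-07; Q < K (proceeds forward)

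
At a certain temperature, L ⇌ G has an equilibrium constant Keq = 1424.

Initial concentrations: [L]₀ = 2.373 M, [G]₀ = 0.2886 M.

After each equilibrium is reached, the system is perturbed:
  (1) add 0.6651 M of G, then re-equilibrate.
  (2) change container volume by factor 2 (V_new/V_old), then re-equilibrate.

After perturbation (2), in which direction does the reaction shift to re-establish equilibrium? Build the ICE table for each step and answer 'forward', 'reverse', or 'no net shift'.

Q₀ = 0.1216 vs Keq = 1424 ⇒ Q<K, forward
Step 1:
                  L         G
  init        2.373    0.2886
  Δ          -2.371     2.371
  eq       0.001868      2.66
  solve Keq expr → x = 2.371; check Q = 1424
Then add 0.6651 M of G.
Step 2:
                  L         G
  init     0.001868     3.325
  Δ       4.6674e-04 -4.6674e-04
  eq       0.002335     3.324
  solve Keq expr → x = -4.6674e-04; check Q = 1424
Then change container volume by factor 2 (V_new/V_old).
Step 3:
                  L         G
  init     0.001167     1.662
  Δ               0         0
  eq       0.001167     1.662
  solve Keq expr → x = 0; check Q = 1424

Direction: no net shift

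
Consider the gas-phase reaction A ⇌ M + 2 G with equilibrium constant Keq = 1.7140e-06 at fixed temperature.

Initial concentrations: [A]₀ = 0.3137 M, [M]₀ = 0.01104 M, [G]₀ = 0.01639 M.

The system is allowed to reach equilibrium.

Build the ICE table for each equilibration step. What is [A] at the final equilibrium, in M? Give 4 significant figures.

Q₀ = 9.4539e-06 vs Keq = 1.7140e-06 ⇒ Q>K, reverse
Step 1:
                    A           M           G
  init         0.3137     0.01104     0.01639
  Δ          0.003846   -0.003846   -0.007692
  eq           0.3175    0.007194    0.008698
  solve Keq expr → x = -0.003846; check Q = 1.7140e-06

[A]_eq = 0.3175 M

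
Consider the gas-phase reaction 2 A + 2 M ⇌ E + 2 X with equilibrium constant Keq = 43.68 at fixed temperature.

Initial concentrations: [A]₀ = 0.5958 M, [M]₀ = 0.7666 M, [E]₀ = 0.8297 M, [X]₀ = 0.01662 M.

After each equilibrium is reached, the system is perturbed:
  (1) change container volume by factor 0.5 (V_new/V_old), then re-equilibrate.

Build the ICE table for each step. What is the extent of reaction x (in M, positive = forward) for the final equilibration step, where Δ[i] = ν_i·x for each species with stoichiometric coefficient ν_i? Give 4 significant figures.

Q₀ = 0.001099 vs Keq = 43.68 ⇒ Q<K, forward
Step 1:
                  A         M         E         X
  init       0.5958    0.7666    0.8297   0.01662
  Δ         -0.4108   -0.4108    0.2054    0.4108
  eq          0.185    0.3558     1.035    0.4275
  solve Keq expr → x = 0.2054; check Q = 43.68
Then change container volume by factor 0.5 (V_new/V_old).
Step 2:
                  A         M         E         X
  init       0.3699    0.7115      2.07    0.8549
  Δ        -0.06108  -0.06108   0.03054   0.06108
  eq         0.3088    0.6504     2.101     0.916
  solve Keq expr → x = 0.03054; check Q = 43.68

x = 0.03054 M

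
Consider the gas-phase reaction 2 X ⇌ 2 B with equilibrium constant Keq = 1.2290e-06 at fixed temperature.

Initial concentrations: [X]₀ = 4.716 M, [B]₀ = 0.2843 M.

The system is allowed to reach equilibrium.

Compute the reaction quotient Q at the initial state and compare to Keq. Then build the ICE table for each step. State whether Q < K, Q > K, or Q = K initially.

Q₀ = 0.003634; Q > K (proceeds reverse)

Q₀ = 0.003634 vs Keq = 1.2290e-06 ⇒ Q>K, reverse
Step 1:
                  X         B
  I           4.716    0.2843
  C          0.2788   -0.2788
  E           4.995  0.005537
  solve Keq expr → x = -0.1394; check Q = 1.2290e-06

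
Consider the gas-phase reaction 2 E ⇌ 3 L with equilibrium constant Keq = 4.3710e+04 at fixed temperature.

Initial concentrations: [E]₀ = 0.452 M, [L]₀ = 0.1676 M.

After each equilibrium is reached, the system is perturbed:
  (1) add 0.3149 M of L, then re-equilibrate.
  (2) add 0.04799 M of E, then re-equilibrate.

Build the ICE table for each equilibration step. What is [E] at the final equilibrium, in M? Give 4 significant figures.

[E]_eq = 0.006467 M

Q₀ = 0.02304 vs Keq = 4.3710e+04 ⇒ Q<K, forward
Step 1:
                   E          L
  I            0.452     0.1676
  C          -0.4483     0.6725
  E         0.003683     0.8401
  solve Keq expr → x = 0.2242; check Q = 4.3710e+04
Then add 0.3149 M of L.
Step 2:
                   E          L
  I         0.003683      1.155
  C         0.002228  -0.003343
  E         0.005911      1.152
  solve Keq expr → x = -0.001114; check Q = 4.3710e+04
Then add 0.04799 M of E.
Step 3:
                   E          L
  I           0.0539      1.152
  C         -0.04743    0.07115
  E         0.006467      1.223
  solve Keq expr → x = 0.02372; check Q = 4.3710e+04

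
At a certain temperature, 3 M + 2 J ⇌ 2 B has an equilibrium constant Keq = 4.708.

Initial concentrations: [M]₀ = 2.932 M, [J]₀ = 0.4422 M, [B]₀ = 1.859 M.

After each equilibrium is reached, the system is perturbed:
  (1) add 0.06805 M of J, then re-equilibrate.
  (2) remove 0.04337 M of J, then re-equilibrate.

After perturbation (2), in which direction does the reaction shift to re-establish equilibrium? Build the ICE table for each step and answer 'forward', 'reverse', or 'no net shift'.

Direction: reverse

Q₀ = 0.7012 vs Keq = 4.708 ⇒ Q<K, forward
Step 1:
                  M         J         B
  Initial     2.932    0.4422     1.859
  Change     -0.323   -0.2153    0.2153
  Equil       2.609    0.2269     2.074
  solve Keq expr → x = 0.1077; check Q = 4.708
Then add 0.06805 M of J.
Step 2:
                  M         J         B
  Initial     2.609    0.2949     2.074
  Change   -0.07747  -0.05165   0.05165
  Equil       2.532    0.2433     2.126
  solve Keq expr → x = 0.02582; check Q = 4.708
Then remove 0.04337 M of J.
Step 3:
                  M         J         B
  Initial     2.532    0.1999     2.126
  Change     0.0492    0.0328   -0.0328
  Equil       2.581    0.2327     2.093
  solve Keq expr → x = -0.0164; check Q = 4.708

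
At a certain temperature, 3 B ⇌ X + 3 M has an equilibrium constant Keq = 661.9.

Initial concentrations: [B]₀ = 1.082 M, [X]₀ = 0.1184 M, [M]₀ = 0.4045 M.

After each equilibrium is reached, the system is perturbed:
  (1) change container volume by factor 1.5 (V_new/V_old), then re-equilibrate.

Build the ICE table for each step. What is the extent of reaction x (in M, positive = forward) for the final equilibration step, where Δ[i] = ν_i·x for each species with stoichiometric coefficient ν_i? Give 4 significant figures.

Q₀ = 0.006186 vs Keq = 661.9 ⇒ Q<K, forward
Step 1:
                   B          X          M
  I            1.082     0.1184     0.4045
  C          -0.9627     0.3209     0.9627
  E           0.1193     0.4393      1.367
  solve Keq expr → x = 0.3209; check Q = 661.9
Then change container volume by factor 1.5 (V_new/V_old).
Step 2:
                   B          X          M
  I          0.07951     0.2929     0.9115
  C        -0.009115   0.003038   0.009115
  E          0.07039     0.2959     0.9206
  solve Keq expr → x = 0.003038; check Q = 661.9

x = 0.003038 M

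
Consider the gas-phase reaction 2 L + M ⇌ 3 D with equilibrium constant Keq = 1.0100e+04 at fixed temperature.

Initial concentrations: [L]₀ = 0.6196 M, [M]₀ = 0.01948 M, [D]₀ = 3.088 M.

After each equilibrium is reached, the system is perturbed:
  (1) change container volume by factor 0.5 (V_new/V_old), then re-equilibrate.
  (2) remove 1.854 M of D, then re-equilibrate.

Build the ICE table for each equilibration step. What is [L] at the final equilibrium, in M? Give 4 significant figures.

Q₀ = 3937 vs Keq = 1.0100e+04 ⇒ Q<K, forward
Step 1:
                    L           M           D
  I            0.6196     0.01948       3.088
  C           -0.0221    -0.01105     0.03314
  E            0.5975    0.008432       3.121
  solve Keq expr → x = 0.01105; check Q = 1.0100e+04
Then change container volume by factor 0.5 (V_new/V_old).
Step 2:
                    L           M           D
  I             1.195     0.01686       6.242
  C                 0           0           0
  E             1.195     0.01686       6.242
  solve Keq expr → x = 0; check Q = 1.0100e+04
Then remove 1.854 M of D.
Step 3:
                    L           M           D
  I             1.195     0.01686       4.388
  C          -0.02131    -0.01066     0.03197
  E             1.174    0.006207        4.42
  solve Keq expr → x = 0.01066; check Q = 1.0100e+04

[L]_eq = 1.174 M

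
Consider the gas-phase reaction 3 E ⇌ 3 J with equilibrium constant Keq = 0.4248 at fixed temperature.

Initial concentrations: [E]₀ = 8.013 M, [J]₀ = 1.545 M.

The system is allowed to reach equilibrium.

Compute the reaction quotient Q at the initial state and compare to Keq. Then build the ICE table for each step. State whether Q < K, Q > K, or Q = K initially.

Q₀ = 0.007168 vs Keq = 0.4248 ⇒ Q<K, forward
Step 1:
                   E          J
  init         8.013      1.545
  Δ           -2.557      2.557
  eq           5.456      4.102
  solve Keq expr → x = 0.8522; check Q = 0.4248

Q₀ = 0.007168; Q < K (proceeds forward)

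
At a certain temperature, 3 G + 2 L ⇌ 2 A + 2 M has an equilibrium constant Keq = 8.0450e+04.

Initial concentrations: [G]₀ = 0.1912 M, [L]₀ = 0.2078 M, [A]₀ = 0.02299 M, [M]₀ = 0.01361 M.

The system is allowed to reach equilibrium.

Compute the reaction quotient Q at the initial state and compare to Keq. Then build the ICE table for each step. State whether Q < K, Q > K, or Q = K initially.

Q₀ = 3.2437e-04; Q < K (proceeds forward)

Q₀ = 3.2437e-04 vs Keq = 8.0450e+04 ⇒ Q<K, forward
Step 1:
                    G           L           A           M
  init         0.1912      0.2078     0.02299     0.01361
  Δ           -0.1826     -0.1217      0.1217      0.1217
  eq         0.008632     0.08609      0.1447      0.1353
  solve Keq expr → x = 0.06086; check Q = 8.0450e+04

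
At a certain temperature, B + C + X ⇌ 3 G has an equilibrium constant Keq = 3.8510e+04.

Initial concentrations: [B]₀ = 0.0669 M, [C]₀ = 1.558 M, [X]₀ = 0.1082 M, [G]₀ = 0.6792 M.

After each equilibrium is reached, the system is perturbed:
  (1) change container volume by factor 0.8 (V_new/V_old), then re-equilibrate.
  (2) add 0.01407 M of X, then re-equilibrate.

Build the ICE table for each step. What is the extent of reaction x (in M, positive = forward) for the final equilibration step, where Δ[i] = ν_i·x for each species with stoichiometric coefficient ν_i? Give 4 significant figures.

x = 7.5227e-05 M

Q₀ = 27.78 vs Keq = 3.8510e+04 ⇒ Q<K, forward
Step 1:
                    B           C           X           G
  I            0.0669       1.558      0.1082      0.6792
  C          -0.06662    -0.06662    -0.06662      0.1998
  E        2.8441e-04       1.491     0.04158       0.879
  solve Keq expr → x = 0.06662; check Q = 3.8510e+04
Then change container volume by factor 0.8 (V_new/V_old).
Step 2:
                    B           C           X           G
  I        3.5551e-04       1.864     0.05198       1.099
  C                 0           0           0           0
  E        3.5551e-04       1.864     0.05198       1.099
  solve Keq expr → x = 0; check Q = 3.8510e+04
Then add 0.01407 M of X.
Step 3:
                    B           C           X           G
  I        3.5551e-04       1.864     0.06605       1.099
  C       -7.5227e-05 -7.5227e-05 -7.5227e-05  2.2568e-04
  E        2.8028e-04       1.864     0.06598       1.099
  solve Keq expr → x = 7.5227e-05; check Q = 3.8510e+04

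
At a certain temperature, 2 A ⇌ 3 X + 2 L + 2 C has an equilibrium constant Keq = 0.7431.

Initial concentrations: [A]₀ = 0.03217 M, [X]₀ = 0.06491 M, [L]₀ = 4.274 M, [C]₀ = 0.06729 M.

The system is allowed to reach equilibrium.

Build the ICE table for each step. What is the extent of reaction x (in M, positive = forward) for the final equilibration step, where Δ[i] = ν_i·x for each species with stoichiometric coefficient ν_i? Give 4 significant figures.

x = 0.009812 M

Q₀ = 0.02186 vs Keq = 0.7431 ⇒ Q<K, forward
Step 1:
                    A           X           L           C
  I           0.03217     0.06491       4.274     0.06729
  C          -0.01962     0.02944     0.01962     0.01962
  E           0.01255     0.09435       4.294     0.08691
  solve Keq expr → x = 0.009812; check Q = 0.7431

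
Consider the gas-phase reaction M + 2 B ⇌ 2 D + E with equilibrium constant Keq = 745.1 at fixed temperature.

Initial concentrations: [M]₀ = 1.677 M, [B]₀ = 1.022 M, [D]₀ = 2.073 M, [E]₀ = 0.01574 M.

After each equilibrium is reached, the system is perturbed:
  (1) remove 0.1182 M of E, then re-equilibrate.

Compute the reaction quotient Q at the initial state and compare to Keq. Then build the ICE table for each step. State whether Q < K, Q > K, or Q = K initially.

Q₀ = 0.03862; Q < K (proceeds forward)

Q₀ = 0.03862 vs Keq = 745.1 ⇒ Q<K, forward
Step 1:
                   M          B          D          E
  init         1.677      1.022      2.073    0.01574
  Δ          -0.4756    -0.9512     0.9512     0.4756
  eq           1.201    0.07085      3.024     0.4913
  solve Keq expr → x = 0.4756; check Q = 745.1
Then remove 0.1182 M of E.
Step 2:
                   M          B          D          E
  init         1.201    0.07085      3.024     0.3731
  Δ        -0.004237  -0.008474   0.008474   0.004237
  eq           1.197    0.06237      3.033     0.3774
  solve Keq expr → x = 0.004237; check Q = 745.1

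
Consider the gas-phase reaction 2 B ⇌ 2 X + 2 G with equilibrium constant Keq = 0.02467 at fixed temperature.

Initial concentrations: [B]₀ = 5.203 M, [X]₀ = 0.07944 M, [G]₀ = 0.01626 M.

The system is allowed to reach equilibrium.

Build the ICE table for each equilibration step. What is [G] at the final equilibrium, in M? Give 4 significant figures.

Q₀ = 6.1633e-08 vs Keq = 0.02467 ⇒ Q<K, forward
Step 1:
                    B           X           G
  I             5.203     0.07944     0.01626
  C           -0.7857      0.7857      0.7857
  E             4.417      0.8651       0.802
  solve Keq expr → x = 0.3929; check Q = 0.02467

[G]_eq = 0.802 M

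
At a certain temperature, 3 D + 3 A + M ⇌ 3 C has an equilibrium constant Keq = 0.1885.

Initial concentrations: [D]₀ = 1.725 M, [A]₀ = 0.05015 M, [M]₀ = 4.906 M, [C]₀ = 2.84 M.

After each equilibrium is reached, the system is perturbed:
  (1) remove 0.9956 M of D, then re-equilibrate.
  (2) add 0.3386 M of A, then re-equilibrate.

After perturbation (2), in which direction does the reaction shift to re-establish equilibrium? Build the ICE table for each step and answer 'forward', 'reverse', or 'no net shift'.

Direction: forward

Q₀ = 7212 vs Keq = 0.1885 ⇒ Q>K, reverse
Step 1:
                  D         A         M         C
  I           1.725   0.05015     4.906      2.84
  C          0.7797    0.7797    0.2599   -0.7797
  E           2.505    0.8299     5.166      2.06
  solve Keq expr → x = -0.2599; check Q = 0.1885
Then remove 0.9956 M of D.
Step 2:
                  D         A         M         C
  I           1.509    0.8299     5.166      2.06
  C          0.2285    0.2285   0.07617   -0.2285
  E           1.738     1.058     5.242     1.832
  solve Keq expr → x = -0.07617; check Q = 0.1885
Then add 0.3386 M of A.
Step 3:
                  D         A         M         C
  I           1.738     1.397     5.242     1.832
  C         -0.1458   -0.1458   -0.0486    0.1458
  E           1.592     1.251     5.193     1.978
  solve Keq expr → x = 0.0486; check Q = 0.1885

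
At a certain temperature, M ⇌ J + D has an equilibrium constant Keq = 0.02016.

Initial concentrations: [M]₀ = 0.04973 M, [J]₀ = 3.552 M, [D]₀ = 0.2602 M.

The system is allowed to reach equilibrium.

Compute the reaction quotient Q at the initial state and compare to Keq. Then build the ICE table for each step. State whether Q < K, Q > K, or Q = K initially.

Q₀ = 18.58 vs Keq = 0.02016 ⇒ Q>K, reverse
Step 1:
                  M         J         D
  init      0.04973     3.552    0.2602
  Δ          0.2583   -0.2583   -0.2583
  eq          0.308     3.294  0.001885
  solve Keq expr → x = -0.2583; check Q = 0.02016

Q₀ = 18.58; Q > K (proceeds reverse)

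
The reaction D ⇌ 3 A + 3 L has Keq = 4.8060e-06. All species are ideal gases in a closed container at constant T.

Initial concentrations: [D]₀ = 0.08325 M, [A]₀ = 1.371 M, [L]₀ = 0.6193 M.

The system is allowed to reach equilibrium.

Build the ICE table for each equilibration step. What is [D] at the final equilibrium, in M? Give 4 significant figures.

[D]_eq = 0.2849 M

Q₀ = 7.352 vs Keq = 4.8060e-06 ⇒ Q>K, reverse
Step 1:
                   D          A          L
  init       0.08325      1.371     0.6193
  Δ           0.2016    -0.6048    -0.6048
  eq          0.2849     0.7662    0.01449
  solve Keq expr → x = -0.2016; check Q = 4.8060e-06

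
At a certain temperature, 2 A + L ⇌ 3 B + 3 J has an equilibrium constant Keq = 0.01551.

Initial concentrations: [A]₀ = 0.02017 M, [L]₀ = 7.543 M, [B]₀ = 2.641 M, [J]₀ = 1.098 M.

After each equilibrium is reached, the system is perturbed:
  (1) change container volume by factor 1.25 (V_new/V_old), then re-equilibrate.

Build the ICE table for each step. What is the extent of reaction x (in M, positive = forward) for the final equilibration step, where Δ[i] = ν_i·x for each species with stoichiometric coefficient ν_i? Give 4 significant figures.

Q₀ = 7946 vs Keq = 0.01551 ⇒ Q>K, reverse
Step 1:
                   A          L          B          J
  I          0.02017      7.543      2.641      1.098
  C           0.5953     0.2976    -0.8929    -0.8929
  E           0.6155      7.841      1.748     0.2051
  solve Keq expr → x = -0.2976; check Q = 0.01551
Then change container volume by factor 1.25 (V_new/V_old).
Step 2:
                   A          L          B          J
  I           0.4924      6.273      1.398     0.1641
  C         -0.02057   -0.01028    0.03085    0.03085
  E           0.4718      6.262      1.429     0.1949
  solve Keq expr → x = 0.01028; check Q = 0.01551

x = 0.01028 M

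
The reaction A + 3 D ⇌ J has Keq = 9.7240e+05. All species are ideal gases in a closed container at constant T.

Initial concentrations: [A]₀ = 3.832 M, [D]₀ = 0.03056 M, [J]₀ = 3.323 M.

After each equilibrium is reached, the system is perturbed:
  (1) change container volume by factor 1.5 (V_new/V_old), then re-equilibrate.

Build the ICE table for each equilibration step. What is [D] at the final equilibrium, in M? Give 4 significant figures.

Q₀ = 3.0384e+04 vs Keq = 9.7240e+05 ⇒ Q<K, forward
Step 1:
                  A         D         J
  I           3.832   0.03056     3.323
  C       -0.006974  -0.02092  0.006974
  E           3.825  0.009638      3.33
  solve Keq expr → x = 0.006974; check Q = 9.7240e+05
Then change container volume by factor 1.5 (V_new/V_old).
Step 2:
                  A         D         J
  I            2.55  0.006425      2.22
  C         0.00107   0.00321  -0.00107
  E           2.551  0.009635     2.219
  solve Keq expr → x = -0.00107; check Q = 9.7240e+05

[D]_eq = 0.009635 M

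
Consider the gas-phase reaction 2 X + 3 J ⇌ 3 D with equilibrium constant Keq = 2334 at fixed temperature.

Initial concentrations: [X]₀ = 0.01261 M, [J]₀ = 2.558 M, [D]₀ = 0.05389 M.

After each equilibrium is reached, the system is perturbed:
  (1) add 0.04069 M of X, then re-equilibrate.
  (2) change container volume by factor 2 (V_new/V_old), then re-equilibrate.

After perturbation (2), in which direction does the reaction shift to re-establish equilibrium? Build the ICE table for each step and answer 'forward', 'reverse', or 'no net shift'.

Q₀ = 0.0588 vs Keq = 2334 ⇒ Q<K, forward
Step 1:
                  X         J         D
  init      0.01261     2.558   0.05389
  Δ        -0.01251  -0.01876   0.01876
  eq      1.0018e-04     2.539   0.07265
  solve Keq expr → x = 0.006255; check Q = 2334
Then add 0.04069 M of X.
Step 2:
                  X         J         D
  init      0.04079     2.539   0.07265
  Δ        -0.04053   -0.0608    0.0608
  eq      2.5862e-04     2.478    0.1335
  solve Keq expr → x = 0.02027; check Q = 2334
Then change container volume by factor 2 (V_new/V_old).
Step 3:
                  X         J         D
  init    1.2931e-04     1.239   0.06673
  Δ       1.2814e-04 1.9220e-04 -1.9220e-04
  eq      2.5745e-04     1.239   0.06653
  solve Keq expr → x = -6.4068e-05; check Q = 2334

Direction: reverse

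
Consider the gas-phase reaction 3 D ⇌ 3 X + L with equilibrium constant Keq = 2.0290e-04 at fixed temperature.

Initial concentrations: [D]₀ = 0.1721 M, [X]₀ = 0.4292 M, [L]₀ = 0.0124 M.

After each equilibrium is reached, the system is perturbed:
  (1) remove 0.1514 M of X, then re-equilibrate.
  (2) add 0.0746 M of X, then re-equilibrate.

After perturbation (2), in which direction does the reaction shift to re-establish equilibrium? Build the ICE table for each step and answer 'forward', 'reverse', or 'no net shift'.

Direction: reverse

Q₀ = 0.1923 vs Keq = 2.0290e-04 ⇒ Q>K, reverse
Step 1:
                  D         X         L
  Initial    0.1721    0.4292    0.0124
  Change    0.03711  -0.03711  -0.01237
  Equil      0.2092    0.3921 3.0821e-05
  solve Keq expr → x = -0.01237; check Q = 2.0290e-04
Then remove 0.1514 M of X.
Step 2:
                  D         X         L
  Initial    0.2092    0.2407 3.0821e-05
  Change  -3.0401e-04 3.0401e-04 1.0134e-04
  Equil      0.2089     0.241 1.3216e-04
  solve Keq expr → x = 1.0134e-04; check Q = 2.0290e-04
Then add 0.0746 M of X.
Step 3:
                  D         X         L
  Initial    0.2089    0.3156 1.3216e-04
  Change  2.1900e-04 -2.1900e-04 -7.3001e-05
  Equil      0.2091    0.3154 5.9155e-05
  solve Keq expr → x = -7.3001e-05; check Q = 2.0290e-04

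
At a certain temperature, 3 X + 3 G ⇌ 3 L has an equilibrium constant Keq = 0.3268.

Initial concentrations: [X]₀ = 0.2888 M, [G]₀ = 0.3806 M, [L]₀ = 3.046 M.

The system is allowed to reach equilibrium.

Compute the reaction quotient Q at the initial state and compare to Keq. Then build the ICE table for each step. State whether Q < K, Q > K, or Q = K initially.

Q₀ = 2.1281e+04 vs Keq = 0.3268 ⇒ Q>K, reverse
Step 1:
                   X          G          L
  Initial     0.2888     0.3806      3.046
  Change       1.271      1.271     -1.271
  Equil         1.56      1.652      1.775
  solve Keq expr → x = -0.4237; check Q = 0.3268

Q₀ = 2.1281e+04; Q > K (proceeds reverse)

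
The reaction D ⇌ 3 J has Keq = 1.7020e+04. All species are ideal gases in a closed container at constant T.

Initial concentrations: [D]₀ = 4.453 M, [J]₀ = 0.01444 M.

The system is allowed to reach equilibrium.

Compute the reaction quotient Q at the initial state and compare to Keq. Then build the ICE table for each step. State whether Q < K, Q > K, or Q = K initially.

Q₀ = 6.7616e-07 vs Keq = 1.7020e+04 ⇒ Q<K, forward
Step 1:
                  D         J
  init        4.453   0.01444
  Δ          -4.324     12.97
  eq         0.1287     12.99
  solve Keq expr → x = 4.324; check Q = 1.7020e+04

Q₀ = 6.7616e-07; Q < K (proceeds forward)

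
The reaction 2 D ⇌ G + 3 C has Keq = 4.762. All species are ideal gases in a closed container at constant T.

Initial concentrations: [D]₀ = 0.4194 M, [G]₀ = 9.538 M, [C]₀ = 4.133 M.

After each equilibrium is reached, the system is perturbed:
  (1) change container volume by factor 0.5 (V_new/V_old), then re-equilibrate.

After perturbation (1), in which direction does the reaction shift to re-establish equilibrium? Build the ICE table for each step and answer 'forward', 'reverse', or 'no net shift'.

Direction: reverse

Q₀ = 3828 vs Keq = 4.762 ⇒ Q>K, reverse
Step 1:
                   D          G          C
  Initial     0.4194      9.538      4.133
  Change       1.819    -0.9097     -2.729
  Equil        2.239      8.628      1.404
  solve Keq expr → x = -0.9097; check Q = 4.762
Then change container volume by factor 0.5 (V_new/V_old).
Step 2:
                   D          G          C
  Initial      4.478      17.26      2.808
  Change      0.5848    -0.2924    -0.8771
  Equil        5.062      16.96       1.93
  solve Keq expr → x = -0.2924; check Q = 4.762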